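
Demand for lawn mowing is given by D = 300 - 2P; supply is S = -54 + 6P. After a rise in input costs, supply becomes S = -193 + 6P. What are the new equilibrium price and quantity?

Original equilibrium: P* = 44.25, Q* = 211.5.
New equilibrium: 300 - 2P = -193 + 6P, so 493 = 8P and P' = 61.625; Q' = 300 − 2(61.625) = 176.75.

P' = 61.625, Q' = 176.75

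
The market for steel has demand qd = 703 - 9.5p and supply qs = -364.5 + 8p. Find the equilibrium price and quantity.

p* = 61, q* = 123.5

Set qd = qs: 703 - 9.5p = -364.5 + 8p.
1067.5 = 17.5p, so p* = 61.
q* = 703 − 9.5(61) = 123.5.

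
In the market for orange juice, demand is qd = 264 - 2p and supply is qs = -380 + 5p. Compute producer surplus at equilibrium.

Producer surplus = 640

Equilibrium: 264 - 2p = -380 + 5p gives p* = 92, q* = 80.
Supply starts at p = 76 (where qs = 0).
PS = ½(92 − 76)(80) = 640.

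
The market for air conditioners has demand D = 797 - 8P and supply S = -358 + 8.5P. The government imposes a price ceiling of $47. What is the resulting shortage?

Equilibrium price would be P* = 70, so the ceiling at 47 binds.
At P = 47: D = 797 − 8(47) = 421, S = -358 + 8.5(47) = 41.5.
Shortage = 421 − 41.5 = 379.5.

Shortage = 379.5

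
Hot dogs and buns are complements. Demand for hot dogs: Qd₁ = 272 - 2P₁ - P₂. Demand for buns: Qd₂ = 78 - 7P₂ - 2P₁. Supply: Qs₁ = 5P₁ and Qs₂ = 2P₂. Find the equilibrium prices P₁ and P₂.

P₁ = 2370/61, P₂ = 2/61

Market 1: 272 - 2P₁ - P₂ = 5P₁ → 7P₁ + P₂ = 272.
Market 2: 9P₂ + 2P₁ = 78.
Eliminating P₂: 9×(1) − 1×(2) gives 61P₁ = 2370, so P₁ = 2370/61.
Back-substitute into (2): P₂ = (78 − 2×2370/61) / 9 = 2/61.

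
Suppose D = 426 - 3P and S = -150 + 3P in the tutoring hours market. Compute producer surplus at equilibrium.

Equilibrium: 426 - 3P = -150 + 3P gives P* = 96, Q* = 138.
Supply starts at P = 50 (where S = 0).
PS = ½(96 − 50)(138) = 3174.

Producer surplus = 3174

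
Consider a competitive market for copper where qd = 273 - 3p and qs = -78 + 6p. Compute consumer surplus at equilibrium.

Equilibrium: 273 - 3p = -78 + 6p gives p* = 39, q* = 156.
Demand choke price (qd = 0): p = 91.
CS = ½(91 − 39)(156) = 4056.

Consumer surplus = 4056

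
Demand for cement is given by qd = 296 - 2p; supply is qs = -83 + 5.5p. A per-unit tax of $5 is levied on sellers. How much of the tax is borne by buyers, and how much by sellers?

Buyers bear 11/3, sellers bear 4/3

Pre-tax equilibrium: p* = 758/15, q* = 2924/15.
Tax on sellers shifts supply to qs = -83 + 5.5(p − 5) = -110.5 + 5.5p.
296 - 2p = -110.5 + 5.5p gives buyer price pb = 54.2; sellers receive ps = 54.2 − 5 = 49.2.
New quantity: q = 296 − 2(54.2) = 187.6.
Buyer burden = 54.2 − 758/15 = 11/3; seller burden = 758/15 − 49.2 = 4/3.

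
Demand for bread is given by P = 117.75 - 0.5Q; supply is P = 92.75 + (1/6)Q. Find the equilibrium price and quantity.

Set the two price expressions equal: 117.75 - 0.5Q = 92.75 + (1/6)Q.
25 = (2/3)Q, so Q* = 37.5.
P* = 117.75 − (0.5)(37.5) = 99.

P* = 99, Q* = 37.5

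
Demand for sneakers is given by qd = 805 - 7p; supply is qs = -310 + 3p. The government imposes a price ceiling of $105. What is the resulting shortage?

Shortage = 65

Equilibrium price would be p* = 111.5, so the ceiling at 105 binds.
At p = 105: qd = 805 − 7(105) = 70, qs = -310 + 3(105) = 5.
Shortage = 70 − 5 = 65.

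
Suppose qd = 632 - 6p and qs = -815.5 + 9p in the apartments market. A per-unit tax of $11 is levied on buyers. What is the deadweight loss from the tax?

Pre-tax equilibrium: p* = 96.5, q* = 53.
Tax on buyers shifts demand to qd = 632 − 6(p + 11) = 566 - 6p.
566 - 6p = -815.5 + 9p gives seller price ps = 92.1; buyers pay pb = 92.1 + 11 = 103.1.
New quantity: q = 632 − 6(103.1) = 13.4.
DWL = ½ × 11 × (53 − 13.4) = 217.8.

Deadweight loss = 217.8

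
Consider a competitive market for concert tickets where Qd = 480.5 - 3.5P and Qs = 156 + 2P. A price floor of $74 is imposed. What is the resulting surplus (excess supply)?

Equilibrium price would be P* = 59, so the floor at 74 binds.
At P = 74: Qd = 221.5, Qs = 304.
Surplus = 304 − 221.5 = 82.5.

Surplus = 82.5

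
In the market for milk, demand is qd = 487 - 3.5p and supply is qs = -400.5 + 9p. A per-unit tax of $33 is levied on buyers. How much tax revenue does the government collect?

Tax revenue = 5126.22

Pre-tax equilibrium: p* = 71, q* = 238.5.
Tax on buyers shifts demand to qd = 487 − 3.5(p + 33) = 371.5 - 3.5p.
371.5 - 3.5p = -400.5 + 9p gives seller price ps = 61.76; buyers pay pb = 61.76 + 33 = 94.76.
New quantity: q = 487 − 3.5(94.76) = 155.34.
Revenue = 33 × 155.34 = 5126.22.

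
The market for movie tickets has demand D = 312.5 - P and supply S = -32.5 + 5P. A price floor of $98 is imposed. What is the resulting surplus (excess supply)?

Surplus = 243

Equilibrium price would be P* = 57.5, so the floor at 98 binds.
At P = 98: D = 214.5, S = 457.5.
Surplus = 457.5 − 214.5 = 243.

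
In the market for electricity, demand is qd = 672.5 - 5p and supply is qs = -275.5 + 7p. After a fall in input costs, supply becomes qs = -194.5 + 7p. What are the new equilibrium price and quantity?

Original equilibrium: p* = 79, q* = 277.5.
New equilibrium: 672.5 - 5p = -194.5 + 7p, so 867 = 12p and p' = 72.25; q' = 672.5 − 5(72.25) = 311.25.

p' = 72.25, q' = 311.25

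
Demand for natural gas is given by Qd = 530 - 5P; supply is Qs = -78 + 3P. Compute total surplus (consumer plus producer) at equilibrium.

Total surplus = 6000

Equilibrium: 530 - 5P = -78 + 3P gives P* = 76, Q* = 150.
Demand choke price: P = 106; supply starts at P = 26.
CS = ½(106 − 76)(150) = 2250; PS = ½(76 − 26)(150) = 3750.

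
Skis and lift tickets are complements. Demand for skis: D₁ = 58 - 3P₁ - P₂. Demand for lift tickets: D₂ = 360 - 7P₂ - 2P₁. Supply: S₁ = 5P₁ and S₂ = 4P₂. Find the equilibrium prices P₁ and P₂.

Market 1: 58 - 3P₁ - P₂ = 5P₁ → 8P₁ + P₂ = 58.
Market 2: 11P₂ + 2P₁ = 360.
Eliminating P₂: 11×(1) − 1×(2) gives 86P₁ = 278, so P₁ = 139/43.
Back-substitute into (2): P₂ = (360 − 2×139/43) / 11 = 1382/43.

P₁ = 139/43, P₂ = 1382/43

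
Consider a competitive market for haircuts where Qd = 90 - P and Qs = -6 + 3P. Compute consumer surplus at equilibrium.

Consumer surplus = 2178

Equilibrium: 90 - P = -6 + 3P gives P* = 24, Q* = 66.
Demand choke price (Qd = 0): P = 90.
CS = ½(90 − 24)(66) = 2178.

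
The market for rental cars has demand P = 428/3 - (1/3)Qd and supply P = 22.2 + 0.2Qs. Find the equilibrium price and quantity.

Set the two price expressions equal: 428/3 - (1/3)Q = 22.2 + 0.2Q.
1807/15 = (8/15)Q, so Q* = 225.875.
P* = 428/3 − (1/3)(225.875) = 67.375.

P* = 67.375, Q* = 225.875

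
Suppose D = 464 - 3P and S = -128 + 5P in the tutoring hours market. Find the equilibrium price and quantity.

P* = 74, Q* = 242

Set D = S: 464 - 3P = -128 + 5P.
592 = 8P, so P* = 74.
Q* = 464 − 3(74) = 242.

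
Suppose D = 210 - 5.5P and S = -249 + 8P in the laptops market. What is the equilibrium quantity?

Q* = 23

Set D = S: 210 - 5.5P = -249 + 8P.
459 = 13.5P, so P* = 34.
Q* = 210 − 5.5(34) = 23.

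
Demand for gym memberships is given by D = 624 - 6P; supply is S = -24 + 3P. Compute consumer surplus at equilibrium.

Equilibrium: 624 - 6P = -24 + 3P gives P* = 72, Q* = 192.
Demand choke price (D = 0): P = 104.
CS = ½(104 − 72)(192) = 3072.

Consumer surplus = 3072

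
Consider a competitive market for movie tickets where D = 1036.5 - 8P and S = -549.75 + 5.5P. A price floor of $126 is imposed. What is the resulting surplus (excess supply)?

Equilibrium price would be P* = 117.5, so the floor at 126 binds.
At P = 126: D = 28.5, S = 143.25.
Surplus = 143.25 − 28.5 = 114.75.

Surplus = 114.75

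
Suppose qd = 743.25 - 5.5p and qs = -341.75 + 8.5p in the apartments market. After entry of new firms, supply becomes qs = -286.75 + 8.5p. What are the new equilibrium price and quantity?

Original equilibrium: p* = 77.5, q* = 317.
New equilibrium: 743.25 - 5.5p = -286.75 + 8.5p, so 1030 = 14p and p' = 515/7; q' = 743.25 − 5.5(515/7) = 9481/28.

p' = 515/7, q' = 9481/28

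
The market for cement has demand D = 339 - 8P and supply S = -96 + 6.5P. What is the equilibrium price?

P* = 30

Set D = S: 339 - 8P = -96 + 6.5P.
435 = 14.5P, so P* = 30.
Q* = 339 − 8(30) = 99.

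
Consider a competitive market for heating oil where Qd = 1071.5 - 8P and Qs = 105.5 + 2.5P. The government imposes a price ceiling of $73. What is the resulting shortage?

Equilibrium price would be P* = 92, so the ceiling at 73 binds.
At P = 73: Qd = 1071.5 − 8(73) = 487.5, Qs = 105.5 + 2.5(73) = 288.
Shortage = 487.5 − 288 = 199.5.

Shortage = 199.5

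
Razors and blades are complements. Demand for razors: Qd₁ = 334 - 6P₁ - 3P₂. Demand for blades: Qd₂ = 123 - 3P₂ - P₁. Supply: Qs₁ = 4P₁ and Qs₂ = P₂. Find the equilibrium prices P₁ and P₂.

Market 1: 334 - 6P₁ - 3P₂ = 4P₁ → 10P₁ + 3P₂ = 334.
Market 2: 4P₂ + P₁ = 123.
Eliminating P₂: 4×(1) − 3×(2) gives 37P₁ = 967, so P₁ = 967/37.
Back-substitute into (2): P₂ = (123 − 1×967/37) / 4 = 896/37.

P₁ = 967/37, P₂ = 896/37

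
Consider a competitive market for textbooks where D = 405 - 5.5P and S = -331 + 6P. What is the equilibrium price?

P* = 64

Set D = S: 405 - 5.5P = -331 + 6P.
736 = 11.5P, so P* = 64.
Q* = 405 − 5.5(64) = 53.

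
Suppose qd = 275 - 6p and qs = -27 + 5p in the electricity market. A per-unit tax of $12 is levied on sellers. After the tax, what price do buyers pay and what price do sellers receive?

Buyers pay 362/11, sellers receive 230/11

Pre-tax equilibrium: p* = 302/11, q* = 1213/11.
Tax on sellers shifts supply to qs = -27 + 5(p − 12) = -87 + 5p.
275 - 6p = -87 + 5p gives buyer price pb = 362/11; sellers receive ps = 362/11 − 12 = 230/11.
New quantity: q = 275 − 6(362/11) = 853/11.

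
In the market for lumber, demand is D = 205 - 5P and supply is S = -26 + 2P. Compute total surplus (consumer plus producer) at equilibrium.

Total surplus = 560

Equilibrium: 205 - 5P = -26 + 2P gives P* = 33, Q* = 40.
Demand choke price: P = 41; supply starts at P = 13.
CS = ½(41 − 33)(40) = 160; PS = ½(33 − 13)(40) = 400.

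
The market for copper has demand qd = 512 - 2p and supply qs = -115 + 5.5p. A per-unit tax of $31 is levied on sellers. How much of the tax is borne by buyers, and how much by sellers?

Pre-tax equilibrium: p* = 83.6, q* = 344.8.
Tax on sellers shifts supply to qs = -115 + 5.5(p − 31) = -285.5 + 5.5p.
512 - 2p = -285.5 + 5.5p gives buyer price pb = 319/3; sellers receive ps = 319/3 − 31 = 226/3.
New quantity: q = 512 − 2(319/3) = 898/3.
Buyer burden = 319/3 − 83.6 = 341/15; seller burden = 83.6 − 226/3 = 124/15.

Buyers bear 341/15, sellers bear 124/15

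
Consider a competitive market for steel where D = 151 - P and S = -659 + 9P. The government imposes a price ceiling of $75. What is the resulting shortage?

Shortage = 60

Equilibrium price would be P* = 81, so the ceiling at 75 binds.
At P = 75: D = 151 − 1(75) = 76, S = -659 + 9(75) = 16.
Shortage = 76 − 16 = 60.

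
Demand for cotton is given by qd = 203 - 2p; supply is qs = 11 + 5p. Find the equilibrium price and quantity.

Set qd = qs: 203 - 2p = 11 + 5p.
192 = 7p, so p* = 192/7.
q* = 203 − 2(192/7) = 1037/7.

p* = 192/7, q* = 1037/7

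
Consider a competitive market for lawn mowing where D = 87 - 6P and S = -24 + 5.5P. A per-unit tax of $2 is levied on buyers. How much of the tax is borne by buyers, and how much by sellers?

Pre-tax equilibrium: P* = 222/23, Q* = 669/23.
Tax on buyers shifts demand to D = 87 − 6(P + 2) = 75 - 6P.
75 - 6P = -24 + 5.5P gives seller price Ps = 198/23; buyers pay Pb = 198/23 + 2 = 244/23.
New quantity: Q = 87 − 6(244/23) = 537/23.
Buyer burden = 244/23 − 222/23 = 22/23; seller burden = 222/23 − 198/23 = 24/23.

Buyers bear 22/23, sellers bear 24/23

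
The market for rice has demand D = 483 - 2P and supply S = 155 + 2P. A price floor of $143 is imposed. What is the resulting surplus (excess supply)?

Surplus = 244

Equilibrium price would be P* = 82, so the floor at 143 binds.
At P = 143: D = 197, S = 441.
Surplus = 441 − 197 = 244.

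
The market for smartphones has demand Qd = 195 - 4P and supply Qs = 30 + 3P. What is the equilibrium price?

P* = 165/7

Set Qd = Qs: 195 - 4P = 30 + 3P.
165 = 7P, so P* = 165/7.
Q* = 195 − 4(165/7) = 705/7.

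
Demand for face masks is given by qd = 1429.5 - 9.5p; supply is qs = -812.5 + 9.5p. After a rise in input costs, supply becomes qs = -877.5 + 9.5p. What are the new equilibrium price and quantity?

p' = 2307/19, q' = 276

Original equilibrium: p* = 118, q* = 308.5.
New equilibrium: 1429.5 - 9.5p = -877.5 + 9.5p, so 2307 = 19p and p' = 2307/19; q' = 1429.5 − 9.5(2307/19) = 276.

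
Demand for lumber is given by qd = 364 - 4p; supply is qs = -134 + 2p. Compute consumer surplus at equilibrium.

Equilibrium: 364 - 4p = -134 + 2p gives p* = 83, q* = 32.
Demand choke price (qd = 0): p = 91.
CS = ½(91 − 83)(32) = 128.

Consumer surplus = 128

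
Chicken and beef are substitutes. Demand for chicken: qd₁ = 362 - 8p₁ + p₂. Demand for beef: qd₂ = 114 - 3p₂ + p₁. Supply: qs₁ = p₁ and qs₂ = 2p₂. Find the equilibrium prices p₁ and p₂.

Market 1: 362 - 8p₁ + p₂ = p₁ → 9p₁ - p₂ = 362.
Market 2: 5p₂ - p₁ = 114.
Eliminating p₂: 5×(1) + 1×(2) gives 44p₁ = 1924, so p₁ = 481/11.
Back-substitute into (2): p₂ = (114 + 1×481/11) / 5 = 347/11.

p₁ = 481/11, p₂ = 347/11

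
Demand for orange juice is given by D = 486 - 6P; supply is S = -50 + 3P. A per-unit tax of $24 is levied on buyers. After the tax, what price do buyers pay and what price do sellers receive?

Buyers pay 608/9, sellers receive 392/9

Pre-tax equilibrium: P* = 536/9, Q* = 386/3.
Tax on buyers shifts demand to D = 486 − 6(P + 24) = 342 - 6P.
342 - 6P = -50 + 3P gives seller price Ps = 392/9; buyers pay Pb = 392/9 + 24 = 608/9.
New quantity: Q = 486 − 6(608/9) = 242/3.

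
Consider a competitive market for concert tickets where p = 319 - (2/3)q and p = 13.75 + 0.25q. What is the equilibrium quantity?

Set the two price expressions equal: 319 - (2/3)q = 13.75 + 0.25q.
305.25 = (11/12)q, so q* = 333.
p* = 319 − (2/3)(333) = 97.

q* = 333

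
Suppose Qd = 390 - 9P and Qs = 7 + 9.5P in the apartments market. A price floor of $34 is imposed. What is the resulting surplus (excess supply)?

Surplus = 246

Equilibrium price would be P* = 766/37, so the floor at 34 binds.
At P = 34: Qd = 84, Qs = 330.
Surplus = 330 − 84 = 246.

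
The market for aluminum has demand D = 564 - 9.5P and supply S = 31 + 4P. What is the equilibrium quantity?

Q* = 5101/27

Set D = S: 564 - 9.5P = 31 + 4P.
533 = 13.5P, so P* = 1066/27.
Q* = 564 − 9.5(1066/27) = 5101/27.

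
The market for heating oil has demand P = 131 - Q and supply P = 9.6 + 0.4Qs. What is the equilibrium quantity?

Q* = 607/7

Set the two price expressions equal: 131 - Q = 9.6 + 0.4Q.
121.4 = 1.4Q, so Q* = 607/7.
P* = 131 − (1)(607/7) = 310/7.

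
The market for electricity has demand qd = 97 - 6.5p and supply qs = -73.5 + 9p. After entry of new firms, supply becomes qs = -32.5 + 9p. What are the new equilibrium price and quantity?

Original equilibrium: p* = 11, q* = 25.5.
New equilibrium: 97 - 6.5p = -32.5 + 9p, so 129.5 = 15.5p and p' = 259/31; q' = 97 − 6.5(259/31) = 2647/62.

p' = 259/31, q' = 2647/62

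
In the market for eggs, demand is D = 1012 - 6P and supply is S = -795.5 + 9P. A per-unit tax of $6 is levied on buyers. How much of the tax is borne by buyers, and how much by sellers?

Buyers bear $3.6, sellers bear $2.4

Pre-tax equilibrium: P* = 120.5, Q* = 289.
Tax on buyers shifts demand to D = 1012 − 6(P + 6) = 976 - 6P.
976 - 6P = -795.5 + 9P gives seller price Ps = 118.1; buyers pay Pb = 118.1 + 6 = 124.1.
New quantity: Q = 1012 − 6(124.1) = 267.4.
Buyer burden = 124.1 − 120.5 = 3.6; seller burden = 120.5 − 118.1 = 2.4.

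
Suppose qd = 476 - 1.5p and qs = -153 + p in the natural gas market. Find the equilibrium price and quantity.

p* = 251.6, q* = 98.6

Set qd = qs: 476 - 1.5p = -153 + p.
629 = 2.5p, so p* = 251.6.
q* = 476 − 1.5(251.6) = 98.6.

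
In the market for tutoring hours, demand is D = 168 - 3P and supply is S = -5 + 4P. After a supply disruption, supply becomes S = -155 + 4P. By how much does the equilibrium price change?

Original equilibrium: P* = 173/7, Q* = 657/7.
New equilibrium: 168 - 3P = -155 + 4P, so 323 = 7P and P' = 323/7; Q' = 168 − 3(323/7) = 207/7.
Change in price: 323/7 − 173/7 = 150/7.

ΔP = 150/7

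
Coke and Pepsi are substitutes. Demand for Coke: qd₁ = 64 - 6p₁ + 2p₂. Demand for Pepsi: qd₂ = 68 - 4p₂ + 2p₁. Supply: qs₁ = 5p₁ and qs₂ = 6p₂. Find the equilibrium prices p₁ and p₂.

Market 1: 64 - 6p₁ + 2p₂ = 5p₁ → 11p₁ - 2p₂ = 64.
Market 2: 10p₂ - 2p₁ = 68.
Eliminating p₂: 10×(1) + 2×(2) gives 106p₁ = 776, so p₁ = 388/53.
Back-substitute into (2): p₂ = (68 + 2×388/53) / 10 = 438/53.

p₁ = 388/53, p₂ = 438/53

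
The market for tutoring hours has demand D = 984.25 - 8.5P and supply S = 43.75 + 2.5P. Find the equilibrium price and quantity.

Set D = S: 984.25 - 8.5P = 43.75 + 2.5P.
940.5 = 11P, so P* = 85.5.
Q* = 984.25 − 8.5(85.5) = 257.5.

P* = 85.5, Q* = 257.5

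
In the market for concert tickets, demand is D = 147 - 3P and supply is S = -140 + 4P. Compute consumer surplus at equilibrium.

Consumer surplus = 96

Equilibrium: 147 - 3P = -140 + 4P gives P* = 41, Q* = 24.
Demand choke price (D = 0): P = 49.
CS = ½(49 − 41)(24) = 96.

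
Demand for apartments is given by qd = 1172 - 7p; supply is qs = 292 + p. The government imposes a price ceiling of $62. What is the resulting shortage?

Shortage = 384

Equilibrium price would be p* = 110, so the ceiling at 62 binds.
At p = 62: qd = 1172 − 7(62) = 738, qs = 292 + 1(62) = 354.
Shortage = 738 − 354 = 384.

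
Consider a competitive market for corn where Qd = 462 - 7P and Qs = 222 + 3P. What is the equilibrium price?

P* = 24

Set Qd = Qs: 462 - 7P = 222 + 3P.
240 = 10P, so P* = 24.
Q* = 462 − 7(24) = 294.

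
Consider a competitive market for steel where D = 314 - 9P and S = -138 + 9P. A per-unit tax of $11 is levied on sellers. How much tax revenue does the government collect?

Tax revenue = 423.5

Pre-tax equilibrium: P* = 226/9, Q* = 88.
Tax on sellers shifts supply to S = -138 + 9(P − 11) = -237 + 9P.
314 - 9P = -237 + 9P gives buyer price Pb = 551/18; sellers receive Ps = 551/18 − 11 = 353/18.
New quantity: Q = 314 − 9(551/18) = 38.5.
Revenue = 11 × 38.5 = 423.5.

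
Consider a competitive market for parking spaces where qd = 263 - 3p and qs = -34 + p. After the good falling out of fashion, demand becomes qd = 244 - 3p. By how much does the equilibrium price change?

Δp = -4.75

Original equilibrium: p* = 74.25, q* = 40.25.
New equilibrium: 244 - 3p = -34 + p, so 278 = 4p and p' = 69.5; q' = 244 − 3(69.5) = 35.5.
Change in price: 69.5 − 74.25 = -4.75.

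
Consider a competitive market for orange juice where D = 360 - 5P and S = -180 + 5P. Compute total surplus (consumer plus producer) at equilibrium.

Equilibrium: 360 - 5P = -180 + 5P gives P* = 54, Q* = 90.
Demand choke price: P = 72; supply starts at P = 36.
CS = ½(72 − 54)(90) = 810; PS = ½(54 − 36)(90) = 810.

Total surplus = 1620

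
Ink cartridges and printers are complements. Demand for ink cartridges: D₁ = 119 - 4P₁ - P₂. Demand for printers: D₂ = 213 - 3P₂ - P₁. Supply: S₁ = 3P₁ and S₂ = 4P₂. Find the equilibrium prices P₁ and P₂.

Market 1: 119 - 4P₁ - P₂ = 3P₁ → 7P₁ + P₂ = 119.
Market 2: 7P₂ + P₁ = 213.
Eliminating P₂: 7×(1) − 1×(2) gives 48P₁ = 620, so P₁ = 155/12.
Back-substitute into (2): P₂ = (213 − 1×155/12) / 7 = 343/12.

P₁ = 155/12, P₂ = 343/12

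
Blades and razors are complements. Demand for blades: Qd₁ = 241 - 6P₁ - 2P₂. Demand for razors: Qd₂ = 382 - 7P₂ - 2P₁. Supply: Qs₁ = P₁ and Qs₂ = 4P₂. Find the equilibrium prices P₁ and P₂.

Market 1: 241 - 6P₁ - 2P₂ = P₁ → 7P₁ + 2P₂ = 241.
Market 2: 11P₂ + 2P₁ = 382.
Eliminating P₂: 11×(1) − 2×(2) gives 73P₁ = 1887, so P₁ = 1887/73.
Back-substitute into (2): P₂ = (382 − 2×1887/73) / 11 = 2192/73.

P₁ = 1887/73, P₂ = 2192/73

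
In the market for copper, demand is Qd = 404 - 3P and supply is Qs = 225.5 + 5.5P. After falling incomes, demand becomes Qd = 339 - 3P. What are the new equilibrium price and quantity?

P' = 227/17, Q' = 5082/17

Original equilibrium: P* = 21, Q* = 341.
New equilibrium: 339 - 3P = 225.5 + 5.5P, so 113.5 = 8.5P and P' = 227/17; Q' = 339 − 3(227/17) = 5082/17.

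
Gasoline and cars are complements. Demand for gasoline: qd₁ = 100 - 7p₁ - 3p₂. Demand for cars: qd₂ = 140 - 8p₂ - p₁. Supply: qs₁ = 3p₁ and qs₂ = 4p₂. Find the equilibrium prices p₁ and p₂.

Market 1: 100 - 7p₁ - 3p₂ = 3p₁ → 10p₁ + 3p₂ = 100.
Market 2: 12p₂ + p₁ = 140.
Eliminating p₂: 12×(1) − 3×(2) gives 117p₁ = 780, so p₁ = 20/3.
Back-substitute into (2): p₂ = (140 − 1×20/3) / 12 = 100/9.

p₁ = 20/3, p₂ = 100/9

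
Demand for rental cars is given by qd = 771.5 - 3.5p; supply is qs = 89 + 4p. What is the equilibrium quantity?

Set qd = qs: 771.5 - 3.5p = 89 + 4p.
682.5 = 7.5p, so p* = 91.
q* = 771.5 − 3.5(91) = 453.

q* = 453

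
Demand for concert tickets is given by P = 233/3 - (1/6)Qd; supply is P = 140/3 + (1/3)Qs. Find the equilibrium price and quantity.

P* = 202/3, Q* = 62

Set the two price expressions equal: 233/3 - (1/6)Q = 140/3 + (1/3)Q.
31 = 0.5Q, so Q* = 62.
P* = 233/3 − (1/6)(62) = 202/3.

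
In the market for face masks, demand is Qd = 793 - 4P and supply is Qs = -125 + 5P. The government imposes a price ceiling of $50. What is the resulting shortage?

Equilibrium price would be P* = 102, so the ceiling at 50 binds.
At P = 50: Qd = 793 − 4(50) = 593, Qs = -125 + 5(50) = 125.
Shortage = 593 − 125 = 468.

Shortage = 468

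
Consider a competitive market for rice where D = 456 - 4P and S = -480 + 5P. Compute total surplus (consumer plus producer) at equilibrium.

Total surplus = 360

Equilibrium: 456 - 4P = -480 + 5P gives P* = 104, Q* = 40.
Demand choke price: P = 114; supply starts at P = 96.
CS = ½(114 − 104)(40) = 200; PS = ½(104 − 96)(40) = 160.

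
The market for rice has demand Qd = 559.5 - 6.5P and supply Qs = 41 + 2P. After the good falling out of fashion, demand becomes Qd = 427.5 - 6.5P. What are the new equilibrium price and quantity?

P' = 773/17, Q' = 2243/17

Original equilibrium: P* = 61, Q* = 163.
New equilibrium: 427.5 - 6.5P = 41 + 2P, so 386.5 = 8.5P and P' = 773/17; Q' = 427.5 − 6.5(773/17) = 2243/17.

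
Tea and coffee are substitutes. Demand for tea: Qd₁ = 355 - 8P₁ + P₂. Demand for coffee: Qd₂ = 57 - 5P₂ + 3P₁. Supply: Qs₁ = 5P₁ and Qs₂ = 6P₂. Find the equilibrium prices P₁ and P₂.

P₁ = 28.3, P₂ = 12.9

Market 1: 355 - 8P₁ + P₂ = 5P₁ → 13P₁ - P₂ = 355.
Market 2: 11P₂ - 3P₁ = 57.
Eliminating P₂: 11×(1) + 1×(2) gives 140P₁ = 3962, so P₁ = 28.3.
Back-substitute into (2): P₂ = (57 + 3×28.3) / 11 = 12.9.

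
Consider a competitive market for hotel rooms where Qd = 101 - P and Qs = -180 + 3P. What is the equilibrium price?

Set Qd = Qs: 101 - P = -180 + 3P.
281 = 4P, so P* = 70.25.
Q* = 101 − 1(70.25) = 30.75.

P* = 70.25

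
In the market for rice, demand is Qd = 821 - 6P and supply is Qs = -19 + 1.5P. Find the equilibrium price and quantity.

Set Qd = Qs: 821 - 6P = -19 + 1.5P.
840 = 7.5P, so P* = 112.
Q* = 821 − 6(112) = 149.

P* = 112, Q* = 149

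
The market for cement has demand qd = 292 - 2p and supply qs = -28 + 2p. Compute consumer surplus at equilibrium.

Equilibrium: 292 - 2p = -28 + 2p gives p* = 80, q* = 132.
Demand choke price (qd = 0): p = 146.
CS = ½(146 − 80)(132) = 4356.

Consumer surplus = 4356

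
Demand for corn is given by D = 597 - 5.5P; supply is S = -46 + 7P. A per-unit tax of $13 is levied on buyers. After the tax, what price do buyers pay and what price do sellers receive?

Buyers pay $58.72, sellers receive $45.72

Pre-tax equilibrium: P* = 51.44, Q* = 314.08.
Tax on buyers shifts demand to D = 597 − 5.5(P + 13) = 525.5 - 5.5P.
525.5 - 5.5P = -46 + 7P gives seller price Ps = 45.72; buyers pay Pb = 45.72 + 13 = 58.72.
New quantity: Q = 597 − 5.5(58.72) = 274.04.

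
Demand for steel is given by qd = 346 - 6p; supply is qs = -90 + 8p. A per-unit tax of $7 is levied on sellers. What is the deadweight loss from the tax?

Deadweight loss = 84

Pre-tax equilibrium: p* = 218/7, q* = 1114/7.
Tax on sellers shifts supply to qs = -90 + 8(p − 7) = -146 + 8p.
346 - 6p = -146 + 8p gives buyer price pb = 246/7; sellers receive ps = 246/7 − 7 = 197/7.
New quantity: q = 346 − 6(246/7) = 946/7.
DWL = ½ × 7 × (1114/7 − 946/7) = 84.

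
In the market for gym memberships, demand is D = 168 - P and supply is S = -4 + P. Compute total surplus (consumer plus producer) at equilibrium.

Equilibrium: 168 - P = -4 + P gives P* = 86, Q* = 82.
Demand choke price: P = 168; supply starts at P = 4.
CS = ½(168 − 86)(82) = 3362; PS = ½(86 − 4)(82) = 3362.

Total surplus = 6724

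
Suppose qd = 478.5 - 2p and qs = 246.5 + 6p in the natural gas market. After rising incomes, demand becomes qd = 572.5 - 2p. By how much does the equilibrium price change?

Δp = 11.75

Original equilibrium: p* = 29, q* = 420.5.
New equilibrium: 572.5 - 2p = 246.5 + 6p, so 326 = 8p and p' = 40.75; q' = 572.5 − 2(40.75) = 491.
Change in price: 40.75 − 29 = 11.75.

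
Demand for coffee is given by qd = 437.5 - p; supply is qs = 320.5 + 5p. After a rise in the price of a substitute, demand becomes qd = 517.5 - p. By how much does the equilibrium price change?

Δp = 40/3

Original equilibrium: p* = 19.5, q* = 418.
New equilibrium: 517.5 - p = 320.5 + 5p, so 197 = 6p and p' = 197/6; q' = 517.5 − 1(197/6) = 1454/3.
Change in price: 197/6 − 19.5 = 40/3.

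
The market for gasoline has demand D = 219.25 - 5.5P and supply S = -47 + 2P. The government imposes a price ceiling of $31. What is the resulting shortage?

Shortage = 33.75

Equilibrium price would be P* = 35.5, so the ceiling at 31 binds.
At P = 31: D = 219.25 − 5.5(31) = 48.75, S = -47 + 2(31) = 15.
Shortage = 48.75 − 15 = 33.75.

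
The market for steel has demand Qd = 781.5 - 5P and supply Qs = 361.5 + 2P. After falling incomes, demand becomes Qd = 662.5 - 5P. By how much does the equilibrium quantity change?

Original equilibrium: P* = 60, Q* = 481.5.
New equilibrium: 662.5 - 5P = 361.5 + 2P, so 301 = 7P and P' = 43; Q' = 662.5 − 5(43) = 447.5.
Change in quantity: 447.5 − 481.5 = -34.

ΔQ = -34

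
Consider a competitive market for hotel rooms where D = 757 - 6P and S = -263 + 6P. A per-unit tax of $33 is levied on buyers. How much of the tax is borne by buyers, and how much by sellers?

Buyers bear $16.5, sellers bear $16.5

Pre-tax equilibrium: P* = 85, Q* = 247.
Tax on buyers shifts demand to D = 757 − 6(P + 33) = 559 - 6P.
559 - 6P = -263 + 6P gives seller price Ps = 68.5; buyers pay Pb = 68.5 + 33 = 101.5.
New quantity: Q = 757 − 6(101.5) = 148.
Buyer burden = 101.5 − 85 = 16.5; seller burden = 85 − 68.5 = 16.5.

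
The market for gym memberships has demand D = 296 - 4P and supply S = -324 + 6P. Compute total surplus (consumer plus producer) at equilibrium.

Total surplus = 480

Equilibrium: 296 - 4P = -324 + 6P gives P* = 62, Q* = 48.
Demand choke price: P = 74; supply starts at P = 54.
CS = ½(74 − 62)(48) = 288; PS = ½(62 − 54)(48) = 192.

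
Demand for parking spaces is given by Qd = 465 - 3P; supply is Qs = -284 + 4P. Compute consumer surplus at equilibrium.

Consumer surplus = 3456

Equilibrium: 465 - 3P = -284 + 4P gives P* = 107, Q* = 144.
Demand choke price (Qd = 0): P = 155.
CS = ½(155 − 107)(144) = 3456.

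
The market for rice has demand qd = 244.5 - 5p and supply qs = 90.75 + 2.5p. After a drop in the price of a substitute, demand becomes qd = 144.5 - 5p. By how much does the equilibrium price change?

Δp = -40/3

Original equilibrium: p* = 20.5, q* = 142.
New equilibrium: 144.5 - 5p = 90.75 + 2.5p, so 53.75 = 7.5p and p' = 43/6; q' = 144.5 − 5(43/6) = 326/3.
Change in price: 43/6 − 20.5 = -40/3.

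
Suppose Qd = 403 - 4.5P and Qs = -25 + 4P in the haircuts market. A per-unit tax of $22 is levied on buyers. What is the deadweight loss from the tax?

Deadweight loss = 8712/17

Pre-tax equilibrium: P* = 856/17, Q* = 2999/17.
Tax on buyers shifts demand to Qd = 403 − 4.5(P + 22) = 304 - 4.5P.
304 - 4.5P = -25 + 4P gives seller price Ps = 658/17; buyers pay Pb = 658/17 + 22 = 1032/17.
New quantity: Q = 403 − 4.5(1032/17) = 2207/17.
DWL = ½ × 22 × (2999/17 − 2207/17) = 8712/17.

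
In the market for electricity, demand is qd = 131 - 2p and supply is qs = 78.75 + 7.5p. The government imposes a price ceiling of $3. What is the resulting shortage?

Equilibrium price would be p* = 5.5, so the ceiling at 3 binds.
At p = 3: qd = 131 − 2(3) = 125, qs = 78.75 + 7.5(3) = 101.25.
Shortage = 125 − 101.25 = 23.75.

Shortage = 23.75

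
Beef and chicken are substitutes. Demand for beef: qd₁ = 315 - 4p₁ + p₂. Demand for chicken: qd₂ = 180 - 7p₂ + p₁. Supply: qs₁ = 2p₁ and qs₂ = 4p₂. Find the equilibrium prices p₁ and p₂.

Market 1: 315 - 4p₁ + p₂ = 2p₁ → 6p₁ - p₂ = 315.
Market 2: 11p₂ - p₁ = 180.
Eliminating p₂: 11×(1) + 1×(2) gives 65p₁ = 3645, so p₁ = 729/13.
Back-substitute into (2): p₂ = (180 + 1×729/13) / 11 = 279/13.

p₁ = 729/13, p₂ = 279/13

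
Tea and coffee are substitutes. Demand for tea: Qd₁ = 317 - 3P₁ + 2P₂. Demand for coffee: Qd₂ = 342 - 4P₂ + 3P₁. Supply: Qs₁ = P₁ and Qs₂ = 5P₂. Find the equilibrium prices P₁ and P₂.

P₁ = 117.9, P₂ = 77.3

Market 1: 317 - 3P₁ + 2P₂ = P₁ → 4P₁ - 2P₂ = 317.
Market 2: 9P₂ - 3P₁ = 342.
Eliminating P₂: 9×(1) + 2×(2) gives 30P₁ = 3537, so P₁ = 117.9.
Back-substitute into (2): P₂ = (342 + 3×117.9) / 9 = 77.3.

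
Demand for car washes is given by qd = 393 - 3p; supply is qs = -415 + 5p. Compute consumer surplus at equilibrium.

Equilibrium: 393 - 3p = -415 + 5p gives p* = 101, q* = 90.
Demand choke price (qd = 0): p = 131.
CS = ½(131 − 101)(90) = 1350.

Consumer surplus = 1350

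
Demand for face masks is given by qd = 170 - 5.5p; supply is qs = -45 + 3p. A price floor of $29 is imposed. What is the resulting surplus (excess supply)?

Equilibrium price would be p* = 430/17, so the floor at 29 binds.
At p = 29: qd = 10.5, qs = 42.
Surplus = 42 − 10.5 = 31.5.

Surplus = 31.5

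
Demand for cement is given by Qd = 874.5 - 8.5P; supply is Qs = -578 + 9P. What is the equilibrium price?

Set Qd = Qs: 874.5 - 8.5P = -578 + 9P.
1452.5 = 17.5P, so P* = 83.
Q* = 874.5 − 8.5(83) = 169.

P* = 83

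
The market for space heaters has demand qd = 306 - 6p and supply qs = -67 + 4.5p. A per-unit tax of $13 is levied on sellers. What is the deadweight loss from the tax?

Pre-tax equilibrium: p* = 746/21, q* = 650/7.
Tax on sellers shifts supply to qs = -67 + 4.5(p − 13) = -125.5 + 4.5p.
306 - 6p = -125.5 + 4.5p gives buyer price pb = 863/21; sellers receive ps = 863/21 − 13 = 590/21.
New quantity: q = 306 − 6(863/21) = 416/7.
DWL = ½ × 13 × (650/7 − 416/7) = 1521/7.

Deadweight loss = 1521/7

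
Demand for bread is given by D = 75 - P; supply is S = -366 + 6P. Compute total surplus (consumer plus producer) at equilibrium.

Total surplus = 84

Equilibrium: 75 - P = -366 + 6P gives P* = 63, Q* = 12.
Demand choke price: P = 75; supply starts at P = 61.
CS = ½(75 − 63)(12) = 72; PS = ½(63 − 61)(12) = 12.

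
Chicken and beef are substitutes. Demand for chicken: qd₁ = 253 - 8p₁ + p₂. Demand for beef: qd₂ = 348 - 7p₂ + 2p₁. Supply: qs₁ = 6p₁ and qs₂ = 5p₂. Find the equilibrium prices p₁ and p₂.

p₁ = 1692/83, p₂ = 2689/83

Market 1: 253 - 8p₁ + p₂ = 6p₁ → 14p₁ - p₂ = 253.
Market 2: 12p₂ - 2p₁ = 348.
Eliminating p₂: 12×(1) + 1×(2) gives 166p₁ = 3384, so p₁ = 1692/83.
Back-substitute into (2): p₂ = (348 + 2×1692/83) / 12 = 2689/83.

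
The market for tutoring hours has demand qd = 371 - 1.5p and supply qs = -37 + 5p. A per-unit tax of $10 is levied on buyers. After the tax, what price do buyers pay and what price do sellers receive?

Buyers pay 916/13, sellers receive 786/13

Pre-tax equilibrium: p* = 816/13, q* = 3599/13.
Tax on buyers shifts demand to qd = 371 − 1.5(p + 10) = 356 - 1.5p.
356 - 1.5p = -37 + 5p gives seller price ps = 786/13; buyers pay pb = 786/13 + 10 = 916/13.
New quantity: q = 371 − 1.5(916/13) = 3449/13.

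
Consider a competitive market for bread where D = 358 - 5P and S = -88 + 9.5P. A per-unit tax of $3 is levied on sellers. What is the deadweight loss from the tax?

Deadweight loss = 855/58

Pre-tax equilibrium: P* = 892/29, Q* = 5922/29.
Tax on sellers shifts supply to S = -88 + 9.5(P − 3) = -116.5 + 9.5P.
358 - 5P = -116.5 + 9.5P gives buyer price Pb = 949/29; sellers receive Ps = 949/29 − 3 = 862/29.
New quantity: Q = 358 − 5(949/29) = 5637/29.
DWL = ½ × 3 × (5922/29 − 5637/29) = 855/58.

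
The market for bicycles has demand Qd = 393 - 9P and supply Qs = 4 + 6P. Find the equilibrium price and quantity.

P* = 389/15, Q* = 159.6

Set Qd = Qs: 393 - 9P = 4 + 6P.
389 = 15P, so P* = 389/15.
Q* = 393 − 9(389/15) = 159.6.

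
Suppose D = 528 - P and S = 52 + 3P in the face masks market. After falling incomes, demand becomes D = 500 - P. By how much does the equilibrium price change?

Original equilibrium: P* = 119, Q* = 409.
New equilibrium: 500 - P = 52 + 3P, so 448 = 4P and P' = 112; Q' = 500 − 1(112) = 388.
Change in price: 112 − 119 = -7.

ΔP = -7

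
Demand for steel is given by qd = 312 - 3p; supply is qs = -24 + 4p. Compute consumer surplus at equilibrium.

Consumer surplus = 4704

Equilibrium: 312 - 3p = -24 + 4p gives p* = 48, q* = 168.
Demand choke price (qd = 0): p = 104.
CS = ½(104 − 48)(168) = 4704.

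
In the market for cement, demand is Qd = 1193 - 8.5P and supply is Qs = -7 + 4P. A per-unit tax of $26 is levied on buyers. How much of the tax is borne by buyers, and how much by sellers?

Buyers bear $8.32, sellers bear $17.68

Pre-tax equilibrium: P* = 96, Q* = 377.
Tax on buyers shifts demand to Qd = 1193 − 8.5(P + 26) = 972 - 8.5P.
972 - 8.5P = -7 + 4P gives seller price Ps = 78.32; buyers pay Pb = 78.32 + 26 = 104.32.
New quantity: Q = 1193 − 8.5(104.32) = 306.28.
Buyer burden = 104.32 − 96 = 8.32; seller burden = 96 − 78.32 = 17.68.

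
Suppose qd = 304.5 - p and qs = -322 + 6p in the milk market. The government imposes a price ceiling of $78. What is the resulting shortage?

Equilibrium price would be p* = 89.5, so the ceiling at 78 binds.
At p = 78: qd = 304.5 − 1(78) = 226.5, qs = -322 + 6(78) = 146.
Shortage = 226.5 − 146 = 80.5.

Shortage = 80.5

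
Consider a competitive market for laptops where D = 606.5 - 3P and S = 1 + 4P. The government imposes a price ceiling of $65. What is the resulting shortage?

Equilibrium price would be P* = 86.5, so the ceiling at 65 binds.
At P = 65: D = 606.5 − 3(65) = 411.5, S = 1 + 4(65) = 261.
Shortage = 411.5 − 261 = 150.5.

Shortage = 150.5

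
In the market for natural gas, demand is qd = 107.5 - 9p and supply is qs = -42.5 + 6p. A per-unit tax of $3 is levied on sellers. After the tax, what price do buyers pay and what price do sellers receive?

Pre-tax equilibrium: p* = 10, q* = 17.5.
Tax on sellers shifts supply to qs = -42.5 + 6(p − 3) = -60.5 + 6p.
107.5 - 9p = -60.5 + 6p gives buyer price pb = 11.2; sellers receive ps = 11.2 − 3 = 8.2.
New quantity: q = 107.5 − 9(11.2) = 6.7.

Buyers pay $11.2, sellers receive $8.2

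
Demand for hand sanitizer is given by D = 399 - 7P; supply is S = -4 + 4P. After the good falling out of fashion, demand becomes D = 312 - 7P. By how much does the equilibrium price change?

Original equilibrium: P* = 403/11, Q* = 1568/11.
New equilibrium: 312 - 7P = -4 + 4P, so 316 = 11P and P' = 316/11; Q' = 312 − 7(316/11) = 1220/11.
Change in price: 316/11 − 403/11 = -87/11.

ΔP = -87/11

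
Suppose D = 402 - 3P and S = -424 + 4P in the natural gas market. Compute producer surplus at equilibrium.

Producer surplus = 288

Equilibrium: 402 - 3P = -424 + 4P gives P* = 118, Q* = 48.
Supply starts at P = 106 (where S = 0).
PS = ½(118 − 106)(48) = 288.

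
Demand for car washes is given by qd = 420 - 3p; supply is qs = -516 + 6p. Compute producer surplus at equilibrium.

Equilibrium: 420 - 3p = -516 + 6p gives p* = 104, q* = 108.
Supply starts at p = 86 (where qs = 0).
PS = ½(104 − 86)(108) = 972.

Producer surplus = 972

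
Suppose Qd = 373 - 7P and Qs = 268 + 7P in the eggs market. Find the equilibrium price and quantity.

Set Qd = Qs: 373 - 7P = 268 + 7P.
105 = 14P, so P* = 7.5.
Q* = 373 − 7(7.5) = 320.5.

P* = 7.5, Q* = 320.5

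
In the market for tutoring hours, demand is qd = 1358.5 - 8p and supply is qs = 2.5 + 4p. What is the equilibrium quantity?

Set qd = qs: 1358.5 - 8p = 2.5 + 4p.
1356 = 12p, so p* = 113.
q* = 1358.5 − 8(113) = 454.5.

q* = 454.5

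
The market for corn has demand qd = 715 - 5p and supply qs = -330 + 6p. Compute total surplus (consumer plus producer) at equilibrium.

Total surplus = 10560

Equilibrium: 715 - 5p = -330 + 6p gives p* = 95, q* = 240.
Demand choke price: p = 143; supply starts at p = 55.
CS = ½(143 − 95)(240) = 5760; PS = ½(95 − 55)(240) = 4800.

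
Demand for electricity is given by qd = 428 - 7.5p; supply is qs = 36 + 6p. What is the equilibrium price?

p* = 784/27

Set qd = qs: 428 - 7.5p = 36 + 6p.
392 = 13.5p, so p* = 784/27.
q* = 428 − 7.5(784/27) = 1892/9.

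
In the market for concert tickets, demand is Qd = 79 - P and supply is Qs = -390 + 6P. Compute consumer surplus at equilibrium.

Equilibrium: 79 - P = -390 + 6P gives P* = 67, Q* = 12.
Demand choke price (Qd = 0): P = 79.
CS = ½(79 − 67)(12) = 72.

Consumer surplus = 72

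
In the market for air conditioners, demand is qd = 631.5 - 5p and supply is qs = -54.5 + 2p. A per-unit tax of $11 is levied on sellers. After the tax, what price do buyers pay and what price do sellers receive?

Pre-tax equilibrium: p* = 98, q* = 141.5.
Tax on sellers shifts supply to qs = -54.5 + 2(p − 11) = -76.5 + 2p.
631.5 - 5p = -76.5 + 2p gives buyer price pb = 708/7; sellers receive ps = 708/7 − 11 = 631/7.
New quantity: q = 631.5 − 5(708/7) = 1761/14.

Buyers pay 708/7, sellers receive 631/7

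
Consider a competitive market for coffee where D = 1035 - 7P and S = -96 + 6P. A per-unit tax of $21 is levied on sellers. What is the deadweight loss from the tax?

Pre-tax equilibrium: P* = 87, Q* = 426.
Tax on sellers shifts supply to S = -96 + 6(P − 21) = -222 + 6P.
1035 - 7P = -222 + 6P gives buyer price Pb = 1257/13; sellers receive Ps = 1257/13 − 21 = 984/13.
New quantity: Q = 1035 − 7(1257/13) = 4656/13.
DWL = ½ × 21 × (426 − 4656/13) = 9261/13.

Deadweight loss = 9261/13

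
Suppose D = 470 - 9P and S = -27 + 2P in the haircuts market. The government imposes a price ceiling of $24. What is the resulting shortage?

Equilibrium price would be P* = 497/11, so the ceiling at 24 binds.
At P = 24: D = 470 − 9(24) = 254, S = -27 + 2(24) = 21.
Shortage = 254 − 21 = 233.

Shortage = 233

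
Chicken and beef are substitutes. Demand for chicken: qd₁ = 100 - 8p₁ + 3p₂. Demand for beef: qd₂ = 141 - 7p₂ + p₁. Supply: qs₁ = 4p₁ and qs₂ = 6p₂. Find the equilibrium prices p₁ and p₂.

Market 1: 100 - 8p₁ + 3p₂ = 4p₁ → 12p₁ - 3p₂ = 100.
Market 2: 13p₂ - p₁ = 141.
Eliminating p₂: 13×(1) + 3×(2) gives 153p₁ = 1723, so p₁ = 1723/153.
Back-substitute into (2): p₂ = (141 + 1×1723/153) / 13 = 1792/153.

p₁ = 1723/153, p₂ = 1792/153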